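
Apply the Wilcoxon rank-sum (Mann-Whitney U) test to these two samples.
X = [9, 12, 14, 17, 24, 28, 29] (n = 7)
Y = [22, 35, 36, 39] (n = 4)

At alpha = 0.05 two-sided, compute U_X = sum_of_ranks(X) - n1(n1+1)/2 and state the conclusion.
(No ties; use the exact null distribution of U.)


Step 1: Combine and sort all 11 observations; assign midranks.
sorted (value, group): (9,X), (12,X), (14,X), (17,X), (22,Y), (24,X), (28,X), (29,X), (35,Y), (36,Y), (39,Y)
ranks: 9->1, 12->2, 14->3, 17->4, 22->5, 24->6, 28->7, 29->8, 35->9, 36->10, 39->11
Step 2: Rank sum for X: R1 = 1 + 2 + 3 + 4 + 6 + 7 + 8 = 31.
Step 3: U_X = R1 - n1(n1+1)/2 = 31 - 7*8/2 = 31 - 28 = 3.
       U_Y = n1*n2 - U_X = 28 - 3 = 25.
Step 4: No ties, so the exact null distribution of U (based on enumerating the C(11,7) = 330 equally likely rank assignments) gives the two-sided p-value.
Step 5: p-value = 0.042424; compare to alpha = 0.05. reject H0.

U_X = 3, p = 0.042424, reject H0 at alpha = 0.05.


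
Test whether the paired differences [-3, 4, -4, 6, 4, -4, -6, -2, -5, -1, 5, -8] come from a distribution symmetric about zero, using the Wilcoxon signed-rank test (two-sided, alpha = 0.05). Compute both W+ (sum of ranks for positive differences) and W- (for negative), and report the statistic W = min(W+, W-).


Step 1: Drop any zero differences (none here) and take |d_i|.
|d| = [3, 4, 4, 6, 4, 4, 6, 2, 5, 1, 5, 8]
Step 2: Midrank |d_i| (ties get averaged ranks).
ranks: |3|->3, |4|->5.5, |4|->5.5, |6|->10.5, |4|->5.5, |4|->5.5, |6|->10.5, |2|->2, |5|->8.5, |1|->1, |5|->8.5, |8|->12
Step 3: Attach original signs; sum ranks with positive sign and with negative sign.
W+ = 5.5 + 10.5 + 5.5 + 8.5 = 30
W- = 3 + 5.5 + 5.5 + 10.5 + 2 + 8.5 + 1 + 12 = 48
(Check: W+ + W- = 78 should equal n(n+1)/2 = 78.)
Step 4: Test statistic W = min(W+, W-) = 30.
Step 5: Ties in |d|, so use the tie-corrected normal approximation.
        E[W] = n(n+1)/4 = 12*13/4 = 39.
        Tie groups: |d|=4 (t=4), |d|=5 (t=2), |d|=6 (t=2); sum(t^3 - t) = 72.
        Var[W] = n(n+1)(2n+1)/24 - sum(t^3-t)/48 = 3900/24 - 72/48 = 161.
        z = (W - E[W]) / sqrt(Var[W]) = (30 - 39) / 12.6886 = -0.7093.
        Two-sided p = 2*Phi(z) = 0.478139.
Step 6: alpha = 0.05. fail to reject H0.

W+ = 30, W- = 48, W = min = 30, p = 0.478139, fail to reject H0.


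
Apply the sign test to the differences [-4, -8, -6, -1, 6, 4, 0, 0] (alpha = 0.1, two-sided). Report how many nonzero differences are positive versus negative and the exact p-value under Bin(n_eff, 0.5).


Step 1: Discard zero differences. Original n = 8; n_eff = number of nonzero differences = 6.
Nonzero differences (with sign): -4, -8, -6, -1, +6, +4
Step 2: Count signs: positive = 2, negative = 4.
Step 3: Under H0: P(positive) = 0.5, so the number of positives S ~ Bin(6, 0.5).
Step 4: Two-sided exact p-value = sum of Bin(6,0.5) probabilities at or below the observed probability = 0.687500.
Step 5: alpha = 0.1. fail to reject H0.

n_eff = 6, pos = 2, neg = 4, p = 0.687500, fail to reject H0.


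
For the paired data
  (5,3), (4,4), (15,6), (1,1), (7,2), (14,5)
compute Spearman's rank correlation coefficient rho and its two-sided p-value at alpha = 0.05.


Step 1: Rank x and y separately (midranks; no ties here).
rank(x): 5->3, 4->2, 15->6, 1->1, 7->4, 14->5
rank(y): 3->3, 4->4, 6->6, 1->1, 2->2, 5->5
Step 2: d_i = R_x(i) - R_y(i); compute d_i^2.
  (3-3)^2=0, (2-4)^2=4, (6-6)^2=0, (1-1)^2=0, (4-2)^2=4, (5-5)^2=0
sum(d^2) = 8.
Step 3: rho = 1 - 6*8 / (6*(6^2 - 1)) = 1 - 48/210 = 0.771429.
Step 4: Under H0, t = rho * sqrt((n-2)/(1-rho^2)) = 2.4247 ~ t(4).
Step 5: Two-sided p-value from the t-distribution with 4 df = 0.072397.
Step 6: alpha = 0.05. fail to reject H0.

rho = 0.7714, p = 0.072397, fail to reject H0 at alpha = 0.05.


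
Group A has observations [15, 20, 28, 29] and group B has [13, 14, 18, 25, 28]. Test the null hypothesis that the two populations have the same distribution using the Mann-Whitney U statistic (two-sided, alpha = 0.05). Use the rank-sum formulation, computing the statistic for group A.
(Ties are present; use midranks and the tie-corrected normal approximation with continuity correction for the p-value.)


Step 1: Combine and sort all 9 observations; assign midranks.
sorted (value, group): (13,Y), (14,Y), (15,X), (18,Y), (20,X), (25,Y), (28,X), (28,Y), (29,X)
ranks: 13->1, 14->2, 15->3, 18->4, 20->5, 25->6, 28->7.5, 28->7.5, 29->9
Step 2: Rank sum for X: R1 = 3 + 5 + 7.5 + 9 = 24.5.
Step 3: U_X = R1 - n1(n1+1)/2 = 24.5 - 4*5/2 = 24.5 - 10 = 14.5.
       U_Y = n1*n2 - U_X = 20 - 14.5 = 5.5.
Step 4: Ties are present, so use the tie-corrected normal approximation (with continuity correction) for the p-value.
Step 5: p-value = 0.325163; compare to alpha = 0.05. fail to reject H0.

U_X = 14.5, p = 0.325163, fail to reject H0 at alpha = 0.05.


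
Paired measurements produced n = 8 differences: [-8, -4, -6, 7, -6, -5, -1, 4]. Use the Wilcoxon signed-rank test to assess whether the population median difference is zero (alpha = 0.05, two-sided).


Step 1: Drop any zero differences (none here) and take |d_i|.
|d| = [8, 4, 6, 7, 6, 5, 1, 4]
Step 2: Midrank |d_i| (ties get averaged ranks).
ranks: |8|->8, |4|->2.5, |6|->5.5, |7|->7, |6|->5.5, |5|->4, |1|->1, |4|->2.5
Step 3: Attach original signs; sum ranks with positive sign and with negative sign.
W+ = 7 + 2.5 = 9.5
W- = 8 + 2.5 + 5.5 + 5.5 + 4 + 1 = 26.5
(Check: W+ + W- = 36 should equal n(n+1)/2 = 36.)
Step 4: Test statistic W = min(W+, W-) = 9.5.
Step 5: Ties in |d|, so use the tie-corrected normal approximation.
        E[W] = n(n+1)/4 = 8*9/4 = 18.
        Tie groups: |d|=4 (t=2), |d|=6 (t=2); sum(t^3 - t) = 12.
        Var[W] = n(n+1)(2n+1)/24 - sum(t^3-t)/48 = 1224/24 - 12/48 = 50.75.
        z = (W - E[W]) / sqrt(Var[W]) = (9.5 - 18) / 7.1239 = -1.1932.
        Two-sided p = 2*Phi(z) = 0.232804.
Step 6: alpha = 0.05. fail to reject H0.

W+ = 9.5, W- = 26.5, W = min = 9.5, p = 0.232804, fail to reject H0.


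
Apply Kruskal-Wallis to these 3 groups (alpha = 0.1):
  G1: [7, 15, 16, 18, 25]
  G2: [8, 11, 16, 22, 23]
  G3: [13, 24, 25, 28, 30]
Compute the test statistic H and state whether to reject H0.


Step 1: Combine all N = 15 observations and assign midranks.
sorted (value, group, rank): (7,G1,1), (8,G2,2), (11,G2,3), (13,G3,4), (15,G1,5), (16,G1,6.5), (16,G2,6.5), (18,G1,8), (22,G2,9), (23,G2,10), (24,G3,11), (25,G1,12.5), (25,G3,12.5), (28,G3,14), (30,G3,15)
Step 2: Sum ranks within each group.
R_1 = 33 (n_1 = 5)
R_2 = 30.5 (n_2 = 5)
R_3 = 56.5 (n_3 = 5)
Step 3: H = 12/(N(N+1)) * sum(R_i^2/n_i) - 3(N+1)
     = 12/(15*16) * (33^2/5 + 30.5^2/5 + 56.5^2/5) - 3*16
     = 0.050000 * 1042.3 - 48
     = 4.115000.
Step 4: Ties present; correction factor C = 1 - 12/(15^3 - 15) = 0.996429. Corrected H = 4.115000 / 0.996429 = 4.129749.
Step 5: Under H0, H ~ chi^2(2); p-value = 0.126834.
Step 6: alpha = 0.1. fail to reject H0.

H = 4.1297, df = 2, p = 0.126834, fail to reject H0.


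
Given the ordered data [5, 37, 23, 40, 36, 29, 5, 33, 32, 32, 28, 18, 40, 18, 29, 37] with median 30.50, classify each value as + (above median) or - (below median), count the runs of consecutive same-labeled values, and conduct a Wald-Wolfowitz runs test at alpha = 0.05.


Step 1: Compute median = 30.50; label A = above, B = below.
Labels in order: BABAABBAAABBABBA  (n_A = 8, n_B = 8)
Step 2: Count runs R = 10.
Step 3: Under H0 (random ordering), E[R] = 2*n_A*n_B/(n_A+n_B) + 1 = 2*8*8/16 + 1 = 9.0000.
        Var[R] = 2*n_A*n_B*(2*n_A*n_B - n_A - n_B) / ((n_A+n_B)^2 * (n_A+n_B-1)) = 14336/3840 = 3.7333.
        SD[R] = 1.9322.
Step 4: Continuity-corrected z = (R - 0.5 - E[R]) / SD[R] = (10 - 0.5 - 9.0000) / 1.9322 = 0.2588.
Step 5: Two-sided p-value via normal approximation = 2*(1 - Phi(|z|)) = 0.795809.
Step 6: alpha = 0.05. fail to reject H0.

R = 10, z = 0.2588, p = 0.795809, fail to reject H0.


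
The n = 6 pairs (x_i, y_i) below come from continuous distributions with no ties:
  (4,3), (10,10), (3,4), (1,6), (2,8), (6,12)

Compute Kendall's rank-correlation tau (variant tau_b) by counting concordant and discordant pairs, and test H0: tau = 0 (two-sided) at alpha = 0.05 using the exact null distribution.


Step 1: Enumerate the 15 unordered pairs (i,j) with i<j and classify each by sign(x_j-x_i) * sign(y_j-y_i).
  (1,2):dx=+6,dy=+7->C; (1,3):dx=-1,dy=+1->D; (1,4):dx=-3,dy=+3->D; (1,5):dx=-2,dy=+5->D
  (1,6):dx=+2,dy=+9->C; (2,3):dx=-7,dy=-6->C; (2,4):dx=-9,dy=-4->C; (2,5):dx=-8,dy=-2->C
  (2,6):dx=-4,dy=+2->D; (3,4):dx=-2,dy=+2->D; (3,5):dx=-1,dy=+4->D; (3,6):dx=+3,dy=+8->C
  (4,5):dx=+1,dy=+2->C; (4,6):dx=+5,dy=+6->C; (5,6):dx=+4,dy=+4->C
Step 2: C = 9, D = 6, total pairs = 15.
Step 3: tau = (C - D)/(n(n-1)/2) = (9 - 6)/15 = 0.200000.
Step 4: Exact two-sided p-value (enumerate n! = 720 permutations of y under H0): p = 0.719444.
Step 5: alpha = 0.05. fail to reject H0.

tau_b = 0.2000 (C=9, D=6), p = 0.719444, fail to reject H0.


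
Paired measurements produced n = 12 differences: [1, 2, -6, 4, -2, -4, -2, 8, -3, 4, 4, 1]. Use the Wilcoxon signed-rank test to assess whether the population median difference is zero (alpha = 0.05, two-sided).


Step 1: Drop any zero differences (none here) and take |d_i|.
|d| = [1, 2, 6, 4, 2, 4, 2, 8, 3, 4, 4, 1]
Step 2: Midrank |d_i| (ties get averaged ranks).
ranks: |1|->1.5, |2|->4, |6|->11, |4|->8.5, |2|->4, |4|->8.5, |2|->4, |8|->12, |3|->6, |4|->8.5, |4|->8.5, |1|->1.5
Step 3: Attach original signs; sum ranks with positive sign and with negative sign.
W+ = 1.5 + 4 + 8.5 + 12 + 8.5 + 8.5 + 1.5 = 44.5
W- = 11 + 4 + 8.5 + 4 + 6 = 33.5
(Check: W+ + W- = 78 should equal n(n+1)/2 = 78.)
Step 4: Test statistic W = min(W+, W-) = 33.5.
Step 5: Ties in |d|, so use the tie-corrected normal approximation.
        E[W] = n(n+1)/4 = 12*13/4 = 39.
        Tie groups: |d|=1 (t=2), |d|=2 (t=3), |d|=4 (t=4); sum(t^3 - t) = 90.
        Var[W] = n(n+1)(2n+1)/24 - sum(t^3-t)/48 = 3900/24 - 90/48 = 160.625.
        z = (W - E[W]) / sqrt(Var[W]) = (33.5 - 39) / 12.6738 = -0.4340.
        Two-sided p = 2*Phi(z) = 0.664313.
Step 6: alpha = 0.05. fail to reject H0.

W+ = 44.5, W- = 33.5, W = min = 33.5, p = 0.664313, fail to reject H0.


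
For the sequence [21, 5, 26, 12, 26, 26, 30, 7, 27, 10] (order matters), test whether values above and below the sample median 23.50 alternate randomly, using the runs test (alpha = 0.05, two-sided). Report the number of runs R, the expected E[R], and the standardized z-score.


Step 1: Compute median = 23.50; label A = above, B = below.
Labels in order: BBABAAABAB  (n_A = 5, n_B = 5)
Step 2: Count runs R = 7.
Step 3: Under H0 (random ordering), E[R] = 2*n_A*n_B/(n_A+n_B) + 1 = 2*5*5/10 + 1 = 6.0000.
        Var[R] = 2*n_A*n_B*(2*n_A*n_B - n_A - n_B) / ((n_A+n_B)^2 * (n_A+n_B-1)) = 2000/900 = 2.2222.
        SD[R] = 1.4907.
Step 4: Continuity-corrected z = (R - 0.5 - E[R]) / SD[R] = (7 - 0.5 - 6.0000) / 1.4907 = 0.3354.
Step 5: Two-sided p-value via normal approximation = 2*(1 - Phi(|z|)) = 0.737316.
Step 6: alpha = 0.05. fail to reject H0.

R = 7, z = 0.3354, p = 0.737316, fail to reject H0.


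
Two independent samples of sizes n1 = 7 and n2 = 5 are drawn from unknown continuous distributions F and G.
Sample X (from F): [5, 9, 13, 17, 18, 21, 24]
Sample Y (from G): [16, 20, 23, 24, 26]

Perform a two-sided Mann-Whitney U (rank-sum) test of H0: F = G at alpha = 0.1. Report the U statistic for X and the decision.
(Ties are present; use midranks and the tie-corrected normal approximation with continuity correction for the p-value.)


Step 1: Combine and sort all 12 observations; assign midranks.
sorted (value, group): (5,X), (9,X), (13,X), (16,Y), (17,X), (18,X), (20,Y), (21,X), (23,Y), (24,X), (24,Y), (26,Y)
ranks: 5->1, 9->2, 13->3, 16->4, 17->5, 18->6, 20->7, 21->8, 23->9, 24->10.5, 24->10.5, 26->12
Step 2: Rank sum for X: R1 = 1 + 2 + 3 + 5 + 6 + 8 + 10.5 = 35.5.
Step 3: U_X = R1 - n1(n1+1)/2 = 35.5 - 7*8/2 = 35.5 - 28 = 7.5.
       U_Y = n1*n2 - U_X = 35 - 7.5 = 27.5.
Step 4: Ties are present, so use the tie-corrected normal approximation (with continuity correction) for the p-value.
Step 5: p-value = 0.122225; compare to alpha = 0.1. fail to reject H0.

U_X = 7.5, p = 0.122225, fail to reject H0 at alpha = 0.1.


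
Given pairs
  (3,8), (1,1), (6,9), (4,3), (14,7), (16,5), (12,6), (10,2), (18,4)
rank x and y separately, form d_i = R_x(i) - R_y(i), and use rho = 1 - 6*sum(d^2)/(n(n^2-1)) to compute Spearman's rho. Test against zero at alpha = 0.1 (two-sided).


Step 1: Rank x and y separately (midranks; no ties here).
rank(x): 3->2, 1->1, 6->4, 4->3, 14->7, 16->8, 12->6, 10->5, 18->9
rank(y): 8->8, 1->1, 9->9, 3->3, 7->7, 5->5, 6->6, 2->2, 4->4
Step 2: d_i = R_x(i) - R_y(i); compute d_i^2.
  (2-8)^2=36, (1-1)^2=0, (4-9)^2=25, (3-3)^2=0, (7-7)^2=0, (8-5)^2=9, (6-6)^2=0, (5-2)^2=9, (9-4)^2=25
sum(d^2) = 104.
Step 3: rho = 1 - 6*104 / (9*(9^2 - 1)) = 1 - 624/720 = 0.133333.
Step 4: Under H0, t = rho * sqrt((n-2)/(1-rho^2)) = 0.3559 ~ t(7).
Step 5: Two-sided p-value from the t-distribution with 7 df = 0.732368.
Step 6: alpha = 0.1. fail to reject H0.

rho = 0.1333, p = 0.732368, fail to reject H0 at alpha = 0.1.


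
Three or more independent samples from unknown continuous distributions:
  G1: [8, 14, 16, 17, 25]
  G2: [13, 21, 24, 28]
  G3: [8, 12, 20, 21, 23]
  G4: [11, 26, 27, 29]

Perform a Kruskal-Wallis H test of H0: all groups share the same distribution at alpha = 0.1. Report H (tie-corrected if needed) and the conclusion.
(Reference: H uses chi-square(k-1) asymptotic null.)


Step 1: Combine all N = 18 observations and assign midranks.
sorted (value, group, rank): (8,G1,1.5), (8,G3,1.5), (11,G4,3), (12,G3,4), (13,G2,5), (14,G1,6), (16,G1,7), (17,G1,8), (20,G3,9), (21,G2,10.5), (21,G3,10.5), (23,G3,12), (24,G2,13), (25,G1,14), (26,G4,15), (27,G4,16), (28,G2,17), (29,G4,18)
Step 2: Sum ranks within each group.
R_1 = 36.5 (n_1 = 5)
R_2 = 45.5 (n_2 = 4)
R_3 = 37 (n_3 = 5)
R_4 = 52 (n_4 = 4)
Step 3: H = 12/(N(N+1)) * sum(R_i^2/n_i) - 3(N+1)
     = 12/(18*19) * (36.5^2/5 + 45.5^2/4 + 37^2/5 + 52^2/4) - 3*19
     = 0.035088 * 1733.81 - 57
     = 3.835526.
Step 4: Ties present; correction factor C = 1 - 12/(18^3 - 18) = 0.997936. Corrected H = 3.835526 / 0.997936 = 3.843459.
Step 5: Under H0, H ~ chi^2(3); p-value = 0.278871.
Step 6: alpha = 0.1. fail to reject H0.

H = 3.8435, df = 3, p = 0.278871, fail to reject H0.


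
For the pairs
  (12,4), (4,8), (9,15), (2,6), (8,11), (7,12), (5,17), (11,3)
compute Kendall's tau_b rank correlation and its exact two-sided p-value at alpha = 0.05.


Step 1: Enumerate the 28 unordered pairs (i,j) with i<j and classify each by sign(x_j-x_i) * sign(y_j-y_i).
  (1,2):dx=-8,dy=+4->D; (1,3):dx=-3,dy=+11->D; (1,4):dx=-10,dy=+2->D; (1,5):dx=-4,dy=+7->D
  (1,6):dx=-5,dy=+8->D; (1,7):dx=-7,dy=+13->D; (1,8):dx=-1,dy=-1->C; (2,3):dx=+5,dy=+7->C
  (2,4):dx=-2,dy=-2->C; (2,5):dx=+4,dy=+3->C; (2,6):dx=+3,dy=+4->C; (2,7):dx=+1,dy=+9->C
  (2,8):dx=+7,dy=-5->D; (3,4):dx=-7,dy=-9->C; (3,5):dx=-1,dy=-4->C; (3,6):dx=-2,dy=-3->C
  (3,7):dx=-4,dy=+2->D; (3,8):dx=+2,dy=-12->D; (4,5):dx=+6,dy=+5->C; (4,6):dx=+5,dy=+6->C
  (4,7):dx=+3,dy=+11->C; (4,8):dx=+9,dy=-3->D; (5,6):dx=-1,dy=+1->D; (5,7):dx=-3,dy=+6->D
  (5,8):dx=+3,dy=-8->D; (6,7):dx=-2,dy=+5->D; (6,8):dx=+4,dy=-9->D; (7,8):dx=+6,dy=-14->D
Step 2: C = 12, D = 16, total pairs = 28.
Step 3: tau = (C - D)/(n(n-1)/2) = (12 - 16)/28 = -0.142857.
Step 4: Exact two-sided p-value (enumerate n! = 40320 permutations of y under H0): p = 0.719544.
Step 5: alpha = 0.05. fail to reject H0.

tau_b = -0.1429 (C=12, D=16), p = 0.719544, fail to reject H0.


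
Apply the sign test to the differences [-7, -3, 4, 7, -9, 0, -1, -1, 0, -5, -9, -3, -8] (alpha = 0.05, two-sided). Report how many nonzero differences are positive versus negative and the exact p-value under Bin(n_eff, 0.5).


Step 1: Discard zero differences. Original n = 13; n_eff = number of nonzero differences = 11.
Nonzero differences (with sign): -7, -3, +4, +7, -9, -1, -1, -5, -9, -3, -8
Step 2: Count signs: positive = 2, negative = 9.
Step 3: Under H0: P(positive) = 0.5, so the number of positives S ~ Bin(11, 0.5).
Step 4: Two-sided exact p-value = sum of Bin(11,0.5) probabilities at or below the observed probability = 0.065430.
Step 5: alpha = 0.05. fail to reject H0.

n_eff = 11, pos = 2, neg = 9, p = 0.065430, fail to reject H0.


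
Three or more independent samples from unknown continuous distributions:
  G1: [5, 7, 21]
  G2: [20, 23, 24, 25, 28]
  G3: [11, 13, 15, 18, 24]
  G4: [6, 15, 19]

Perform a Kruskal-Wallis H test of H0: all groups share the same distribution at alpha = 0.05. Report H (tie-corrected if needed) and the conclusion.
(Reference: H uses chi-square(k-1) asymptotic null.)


Step 1: Combine all N = 16 observations and assign midranks.
sorted (value, group, rank): (5,G1,1), (6,G4,2), (7,G1,3), (11,G3,4), (13,G3,5), (15,G3,6.5), (15,G4,6.5), (18,G3,8), (19,G4,9), (20,G2,10), (21,G1,11), (23,G2,12), (24,G2,13.5), (24,G3,13.5), (25,G2,15), (28,G2,16)
Step 2: Sum ranks within each group.
R_1 = 15 (n_1 = 3)
R_2 = 66.5 (n_2 = 5)
R_3 = 37 (n_3 = 5)
R_4 = 17.5 (n_4 = 3)
Step 3: H = 12/(N(N+1)) * sum(R_i^2/n_i) - 3(N+1)
     = 12/(16*17) * (15^2/3 + 66.5^2/5 + 37^2/5 + 17.5^2/3) - 3*17
     = 0.044118 * 1335.33 - 51
     = 7.911765.
Step 4: Ties present; correction factor C = 1 - 12/(16^3 - 16) = 0.997059. Corrected H = 7.911765 / 0.997059 = 7.935103.
Step 5: Under H0, H ~ chi^2(3); p-value = 0.047372.
Step 6: alpha = 0.05. reject H0.

H = 7.9351, df = 3, p = 0.047372, reject H0.


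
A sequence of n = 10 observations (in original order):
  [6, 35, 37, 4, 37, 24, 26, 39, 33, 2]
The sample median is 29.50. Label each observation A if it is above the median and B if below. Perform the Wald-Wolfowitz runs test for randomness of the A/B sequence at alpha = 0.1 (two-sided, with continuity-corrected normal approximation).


Step 1: Compute median = 29.50; label A = above, B = below.
Labels in order: BAABABBAAB  (n_A = 5, n_B = 5)
Step 2: Count runs R = 7.
Step 3: Under H0 (random ordering), E[R] = 2*n_A*n_B/(n_A+n_B) + 1 = 2*5*5/10 + 1 = 6.0000.
        Var[R] = 2*n_A*n_B*(2*n_A*n_B - n_A - n_B) / ((n_A+n_B)^2 * (n_A+n_B-1)) = 2000/900 = 2.2222.
        SD[R] = 1.4907.
Step 4: Continuity-corrected z = (R - 0.5 - E[R]) / SD[R] = (7 - 0.5 - 6.0000) / 1.4907 = 0.3354.
Step 5: Two-sided p-value via normal approximation = 2*(1 - Phi(|z|)) = 0.737316.
Step 6: alpha = 0.1. fail to reject H0.

R = 7, z = 0.3354, p = 0.737316, fail to reject H0.


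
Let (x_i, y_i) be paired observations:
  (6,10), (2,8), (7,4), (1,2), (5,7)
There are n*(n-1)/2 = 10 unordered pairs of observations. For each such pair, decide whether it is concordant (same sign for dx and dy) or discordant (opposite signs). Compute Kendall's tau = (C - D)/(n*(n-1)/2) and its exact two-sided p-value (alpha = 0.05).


Step 1: Enumerate the 10 unordered pairs (i,j) with i<j and classify each by sign(x_j-x_i) * sign(y_j-y_i).
  (1,2):dx=-4,dy=-2->C; (1,3):dx=+1,dy=-6->D; (1,4):dx=-5,dy=-8->C; (1,5):dx=-1,dy=-3->C
  (2,3):dx=+5,dy=-4->D; (2,4):dx=-1,dy=-6->C; (2,5):dx=+3,dy=-1->D; (3,4):dx=-6,dy=-2->C
  (3,5):dx=-2,dy=+3->D; (4,5):dx=+4,dy=+5->C
Step 2: C = 6, D = 4, total pairs = 10.
Step 3: tau = (C - D)/(n(n-1)/2) = (6 - 4)/10 = 0.200000.
Step 4: Exact two-sided p-value (enumerate n! = 120 permutations of y under H0): p = 0.816667.
Step 5: alpha = 0.05. fail to reject H0.

tau_b = 0.2000 (C=6, D=4), p = 0.816667, fail to reject H0.


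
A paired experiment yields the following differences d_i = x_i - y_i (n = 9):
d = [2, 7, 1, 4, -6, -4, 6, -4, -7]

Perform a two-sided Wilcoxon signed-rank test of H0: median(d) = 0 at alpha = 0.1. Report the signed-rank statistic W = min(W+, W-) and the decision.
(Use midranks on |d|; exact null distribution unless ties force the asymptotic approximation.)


Step 1: Drop any zero differences (none here) and take |d_i|.
|d| = [2, 7, 1, 4, 6, 4, 6, 4, 7]
Step 2: Midrank |d_i| (ties get averaged ranks).
ranks: |2|->2, |7|->8.5, |1|->1, |4|->4, |6|->6.5, |4|->4, |6|->6.5, |4|->4, |7|->8.5
Step 3: Attach original signs; sum ranks with positive sign and with negative sign.
W+ = 2 + 8.5 + 1 + 4 + 6.5 = 22
W- = 6.5 + 4 + 4 + 8.5 = 23
(Check: W+ + W- = 45 should equal n(n+1)/2 = 45.)
Step 4: Test statistic W = min(W+, W-) = 22.
Step 5: Ties in |d|, so use the tie-corrected normal approximation.
        E[W] = n(n+1)/4 = 9*10/4 = 22.5.
        Tie groups: |d|=4 (t=3), |d|=6 (t=2), |d|=7 (t=2); sum(t^3 - t) = 36.
        Var[W] = n(n+1)(2n+1)/24 - sum(t^3-t)/48 = 1710/24 - 36/48 = 70.5.
        z = (W - E[W]) / sqrt(Var[W]) = (22 - 22.5) / 8.3964 = -0.0595.
        Two-sided p = 2*Phi(z) = 0.952515.
Step 6: alpha = 0.1. fail to reject H0.

W+ = 22, W- = 23, W = min = 22, p = 0.952515, fail to reject H0.


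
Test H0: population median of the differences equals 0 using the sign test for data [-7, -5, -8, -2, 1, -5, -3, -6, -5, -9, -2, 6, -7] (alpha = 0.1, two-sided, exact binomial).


Step 1: Discard zero differences. Original n = 13; n_eff = number of nonzero differences = 13.
Nonzero differences (with sign): -7, -5, -8, -2, +1, -5, -3, -6, -5, -9, -2, +6, -7
Step 2: Count signs: positive = 2, negative = 11.
Step 3: Under H0: P(positive) = 0.5, so the number of positives S ~ Bin(13, 0.5).
Step 4: Two-sided exact p-value = sum of Bin(13,0.5) probabilities at or below the observed probability = 0.022461.
Step 5: alpha = 0.1. reject H0.

n_eff = 13, pos = 2, neg = 11, p = 0.022461, reject H0.


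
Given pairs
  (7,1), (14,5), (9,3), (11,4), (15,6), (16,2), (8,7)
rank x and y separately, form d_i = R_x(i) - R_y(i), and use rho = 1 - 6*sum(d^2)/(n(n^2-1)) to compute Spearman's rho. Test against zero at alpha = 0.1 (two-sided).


Step 1: Rank x and y separately (midranks; no ties here).
rank(x): 7->1, 14->5, 9->3, 11->4, 15->6, 16->7, 8->2
rank(y): 1->1, 5->5, 3->3, 4->4, 6->6, 2->2, 7->7
Step 2: d_i = R_x(i) - R_y(i); compute d_i^2.
  (1-1)^2=0, (5-5)^2=0, (3-3)^2=0, (4-4)^2=0, (6-6)^2=0, (7-2)^2=25, (2-7)^2=25
sum(d^2) = 50.
Step 3: rho = 1 - 6*50 / (7*(7^2 - 1)) = 1 - 300/336 = 0.107143.
Step 4: Under H0, t = rho * sqrt((n-2)/(1-rho^2)) = 0.2410 ~ t(5).
Step 5: Two-sided p-value from the t-distribution with 5 df = 0.819151.
Step 6: alpha = 0.1. fail to reject H0.

rho = 0.1071, p = 0.819151, fail to reject H0 at alpha = 0.1.


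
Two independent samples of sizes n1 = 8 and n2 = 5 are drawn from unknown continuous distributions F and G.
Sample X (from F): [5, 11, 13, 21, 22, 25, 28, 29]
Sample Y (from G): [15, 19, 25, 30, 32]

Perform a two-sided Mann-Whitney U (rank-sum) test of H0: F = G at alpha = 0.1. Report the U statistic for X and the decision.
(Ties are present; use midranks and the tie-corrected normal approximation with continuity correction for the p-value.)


Step 1: Combine and sort all 13 observations; assign midranks.
sorted (value, group): (5,X), (11,X), (13,X), (15,Y), (19,Y), (21,X), (22,X), (25,X), (25,Y), (28,X), (29,X), (30,Y), (32,Y)
ranks: 5->1, 11->2, 13->3, 15->4, 19->5, 21->6, 22->7, 25->8.5, 25->8.5, 28->10, 29->11, 30->12, 32->13
Step 2: Rank sum for X: R1 = 1 + 2 + 3 + 6 + 7 + 8.5 + 10 + 11 = 48.5.
Step 3: U_X = R1 - n1(n1+1)/2 = 48.5 - 8*9/2 = 48.5 - 36 = 12.5.
       U_Y = n1*n2 - U_X = 40 - 12.5 = 27.5.
Step 4: Ties are present, so use the tie-corrected normal approximation (with continuity correction) for the p-value.
Step 5: p-value = 0.304842; compare to alpha = 0.1. fail to reject H0.

U_X = 12.5, p = 0.304842, fail to reject H0 at alpha = 0.1.


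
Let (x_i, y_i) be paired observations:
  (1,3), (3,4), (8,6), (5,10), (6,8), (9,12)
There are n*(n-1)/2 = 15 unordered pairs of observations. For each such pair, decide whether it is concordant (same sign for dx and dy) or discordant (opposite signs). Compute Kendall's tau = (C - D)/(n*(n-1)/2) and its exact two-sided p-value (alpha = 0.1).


Step 1: Enumerate the 15 unordered pairs (i,j) with i<j and classify each by sign(x_j-x_i) * sign(y_j-y_i).
  (1,2):dx=+2,dy=+1->C; (1,3):dx=+7,dy=+3->C; (1,4):dx=+4,dy=+7->C; (1,5):dx=+5,dy=+5->C
  (1,6):dx=+8,dy=+9->C; (2,3):dx=+5,dy=+2->C; (2,4):dx=+2,dy=+6->C; (2,5):dx=+3,dy=+4->C
  (2,6):dx=+6,dy=+8->C; (3,4):dx=-3,dy=+4->D; (3,5):dx=-2,dy=+2->D; (3,6):dx=+1,dy=+6->C
  (4,5):dx=+1,dy=-2->D; (4,6):dx=+4,dy=+2->C; (5,6):dx=+3,dy=+4->C
Step 2: C = 12, D = 3, total pairs = 15.
Step 3: tau = (C - D)/(n(n-1)/2) = (12 - 3)/15 = 0.600000.
Step 4: Exact two-sided p-value (enumerate n! = 720 permutations of y under H0): p = 0.136111.
Step 5: alpha = 0.1. fail to reject H0.

tau_b = 0.6000 (C=12, D=3), p = 0.136111, fail to reject H0.


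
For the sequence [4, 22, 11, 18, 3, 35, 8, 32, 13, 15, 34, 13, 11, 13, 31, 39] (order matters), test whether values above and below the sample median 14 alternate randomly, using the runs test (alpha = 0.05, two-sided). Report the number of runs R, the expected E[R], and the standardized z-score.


Step 1: Compute median = 14; label A = above, B = below.
Labels in order: BABABABABAABBBAA  (n_A = 8, n_B = 8)
Step 2: Count runs R = 12.
Step 3: Under H0 (random ordering), E[R] = 2*n_A*n_B/(n_A+n_B) + 1 = 2*8*8/16 + 1 = 9.0000.
        Var[R] = 2*n_A*n_B*(2*n_A*n_B - n_A - n_B) / ((n_A+n_B)^2 * (n_A+n_B-1)) = 14336/3840 = 3.7333.
        SD[R] = 1.9322.
Step 4: Continuity-corrected z = (R - 0.5 - E[R]) / SD[R] = (12 - 0.5 - 9.0000) / 1.9322 = 1.2939.
Step 5: Two-sided p-value via normal approximation = 2*(1 - Phi(|z|)) = 0.195709.
Step 6: alpha = 0.05. fail to reject H0.

R = 12, z = 1.2939, p = 0.195709, fail to reject H0.


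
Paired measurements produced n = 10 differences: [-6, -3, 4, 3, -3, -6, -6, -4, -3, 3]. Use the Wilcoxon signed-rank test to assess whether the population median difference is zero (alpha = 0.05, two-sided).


Step 1: Drop any zero differences (none here) and take |d_i|.
|d| = [6, 3, 4, 3, 3, 6, 6, 4, 3, 3]
Step 2: Midrank |d_i| (ties get averaged ranks).
ranks: |6|->9, |3|->3, |4|->6.5, |3|->3, |3|->3, |6|->9, |6|->9, |4|->6.5, |3|->3, |3|->3
Step 3: Attach original signs; sum ranks with positive sign and with negative sign.
W+ = 6.5 + 3 + 3 = 12.5
W- = 9 + 3 + 3 + 9 + 9 + 6.5 + 3 = 42.5
(Check: W+ + W- = 55 should equal n(n+1)/2 = 55.)
Step 4: Test statistic W = min(W+, W-) = 12.5.
Step 5: Ties in |d|, so use the tie-corrected normal approximation.
        E[W] = n(n+1)/4 = 10*11/4 = 27.5.
        Tie groups: |d|=3 (t=5), |d|=4 (t=2), |d|=6 (t=3); sum(t^3 - t) = 150.
        Var[W] = n(n+1)(2n+1)/24 - sum(t^3-t)/48 = 2310/24 - 150/48 = 93.125.
        z = (W - E[W]) / sqrt(Var[W]) = (12.5 - 27.5) / 9.6501 = -1.5544.
        Two-sided p = 2*Phi(z) = 0.120093.
Step 6: alpha = 0.05. fail to reject H0.

W+ = 12.5, W- = 42.5, W = min = 12.5, p = 0.120093, fail to reject H0.


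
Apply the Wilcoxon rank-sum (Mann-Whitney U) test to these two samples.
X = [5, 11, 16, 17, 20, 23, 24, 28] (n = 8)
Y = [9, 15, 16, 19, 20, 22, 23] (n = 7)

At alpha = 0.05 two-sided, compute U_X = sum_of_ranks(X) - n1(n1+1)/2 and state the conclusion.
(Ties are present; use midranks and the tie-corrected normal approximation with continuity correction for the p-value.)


Step 1: Combine and sort all 15 observations; assign midranks.
sorted (value, group): (5,X), (9,Y), (11,X), (15,Y), (16,X), (16,Y), (17,X), (19,Y), (20,X), (20,Y), (22,Y), (23,X), (23,Y), (24,X), (28,X)
ranks: 5->1, 9->2, 11->3, 15->4, 16->5.5, 16->5.5, 17->7, 19->8, 20->9.5, 20->9.5, 22->11, 23->12.5, 23->12.5, 24->14, 28->15
Step 2: Rank sum for X: R1 = 1 + 3 + 5.5 + 7 + 9.5 + 12.5 + 14 + 15 = 67.5.
Step 3: U_X = R1 - n1(n1+1)/2 = 67.5 - 8*9/2 = 67.5 - 36 = 31.5.
       U_Y = n1*n2 - U_X = 56 - 31.5 = 24.5.
Step 4: Ties are present, so use the tie-corrected normal approximation (with continuity correction) for the p-value.
Step 5: p-value = 0.727753; compare to alpha = 0.05. fail to reject H0.

U_X = 31.5, p = 0.727753, fail to reject H0 at alpha = 0.05.


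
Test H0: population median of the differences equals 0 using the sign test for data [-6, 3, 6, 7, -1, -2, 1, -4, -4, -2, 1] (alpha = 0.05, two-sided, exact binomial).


Step 1: Discard zero differences. Original n = 11; n_eff = number of nonzero differences = 11.
Nonzero differences (with sign): -6, +3, +6, +7, -1, -2, +1, -4, -4, -2, +1
Step 2: Count signs: positive = 5, negative = 6.
Step 3: Under H0: P(positive) = 0.5, so the number of positives S ~ Bin(11, 0.5).
Step 4: Two-sided exact p-value = sum of Bin(11,0.5) probabilities at or below the observed probability = 1.000000.
Step 5: alpha = 0.05. fail to reject H0.

n_eff = 11, pos = 5, neg = 6, p = 1.000000, fail to reject H0.


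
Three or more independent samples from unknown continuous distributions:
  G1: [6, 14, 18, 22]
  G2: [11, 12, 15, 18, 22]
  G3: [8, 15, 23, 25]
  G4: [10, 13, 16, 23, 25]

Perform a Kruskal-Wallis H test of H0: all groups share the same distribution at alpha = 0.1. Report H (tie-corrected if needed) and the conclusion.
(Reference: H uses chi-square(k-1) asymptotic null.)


Step 1: Combine all N = 18 observations and assign midranks.
sorted (value, group, rank): (6,G1,1), (8,G3,2), (10,G4,3), (11,G2,4), (12,G2,5), (13,G4,6), (14,G1,7), (15,G2,8.5), (15,G3,8.5), (16,G4,10), (18,G1,11.5), (18,G2,11.5), (22,G1,13.5), (22,G2,13.5), (23,G3,15.5), (23,G4,15.5), (25,G3,17.5), (25,G4,17.5)
Step 2: Sum ranks within each group.
R_1 = 33 (n_1 = 4)
R_2 = 42.5 (n_2 = 5)
R_3 = 43.5 (n_3 = 4)
R_4 = 52 (n_4 = 5)
Step 3: H = 12/(N(N+1)) * sum(R_i^2/n_i) - 3(N+1)
     = 12/(18*19) * (33^2/4 + 42.5^2/5 + 43.5^2/4 + 52^2/5) - 3*19
     = 0.035088 * 1647.36 - 57
     = 0.802193.
Step 4: Ties present; correction factor C = 1 - 30/(18^3 - 18) = 0.994840. Corrected H = 0.802193 / 0.994840 = 0.806354.
Step 5: Under H0, H ~ chi^2(3); p-value = 0.847947.
Step 6: alpha = 0.1. fail to reject H0.

H = 0.8064, df = 3, p = 0.847947, fail to reject H0.


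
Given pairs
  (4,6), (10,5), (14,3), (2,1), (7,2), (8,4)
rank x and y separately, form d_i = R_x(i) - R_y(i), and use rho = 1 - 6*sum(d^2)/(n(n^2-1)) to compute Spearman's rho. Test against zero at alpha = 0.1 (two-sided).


Step 1: Rank x and y separately (midranks; no ties here).
rank(x): 4->2, 10->5, 14->6, 2->1, 7->3, 8->4
rank(y): 6->6, 5->5, 3->3, 1->1, 2->2, 4->4
Step 2: d_i = R_x(i) - R_y(i); compute d_i^2.
  (2-6)^2=16, (5-5)^2=0, (6-3)^2=9, (1-1)^2=0, (3-2)^2=1, (4-4)^2=0
sum(d^2) = 26.
Step 3: rho = 1 - 6*26 / (6*(6^2 - 1)) = 1 - 156/210 = 0.257143.
Step 4: Under H0, t = rho * sqrt((n-2)/(1-rho^2)) = 0.5322 ~ t(4).
Step 5: Two-sided p-value from the t-distribution with 4 df = 0.622787.
Step 6: alpha = 0.1. fail to reject H0.

rho = 0.2571, p = 0.622787, fail to reject H0 at alpha = 0.1.


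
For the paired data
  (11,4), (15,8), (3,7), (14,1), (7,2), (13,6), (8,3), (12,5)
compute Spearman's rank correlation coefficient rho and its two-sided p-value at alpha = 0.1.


Step 1: Rank x and y separately (midranks; no ties here).
rank(x): 11->4, 15->8, 3->1, 14->7, 7->2, 13->6, 8->3, 12->5
rank(y): 4->4, 8->8, 7->7, 1->1, 2->2, 6->6, 3->3, 5->5
Step 2: d_i = R_x(i) - R_y(i); compute d_i^2.
  (4-4)^2=0, (8-8)^2=0, (1-7)^2=36, (7-1)^2=36, (2-2)^2=0, (6-6)^2=0, (3-3)^2=0, (5-5)^2=0
sum(d^2) = 72.
Step 3: rho = 1 - 6*72 / (8*(8^2 - 1)) = 1 - 432/504 = 0.142857.
Step 4: Under H0, t = rho * sqrt((n-2)/(1-rho^2)) = 0.3536 ~ t(6).
Step 5: Two-sided p-value from the t-distribution with 6 df = 0.735765.
Step 6: alpha = 0.1. fail to reject H0.

rho = 0.1429, p = 0.735765, fail to reject H0 at alpha = 0.1.


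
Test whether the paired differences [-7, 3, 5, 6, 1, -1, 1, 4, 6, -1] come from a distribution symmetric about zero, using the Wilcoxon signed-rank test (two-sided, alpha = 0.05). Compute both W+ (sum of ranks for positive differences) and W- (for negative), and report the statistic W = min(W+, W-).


Step 1: Drop any zero differences (none here) and take |d_i|.
|d| = [7, 3, 5, 6, 1, 1, 1, 4, 6, 1]
Step 2: Midrank |d_i| (ties get averaged ranks).
ranks: |7|->10, |3|->5, |5|->7, |6|->8.5, |1|->2.5, |1|->2.5, |1|->2.5, |4|->6, |6|->8.5, |1|->2.5
Step 3: Attach original signs; sum ranks with positive sign and with negative sign.
W+ = 5 + 7 + 8.5 + 2.5 + 2.5 + 6 + 8.5 = 40
W- = 10 + 2.5 + 2.5 = 15
(Check: W+ + W- = 55 should equal n(n+1)/2 = 55.)
Step 4: Test statistic W = min(W+, W-) = 15.
Step 5: Ties in |d|, so use the tie-corrected normal approximation.
        E[W] = n(n+1)/4 = 10*11/4 = 27.5.
        Tie groups: |d|=1 (t=4), |d|=6 (t=2); sum(t^3 - t) = 66.
        Var[W] = n(n+1)(2n+1)/24 - sum(t^3-t)/48 = 2310/24 - 66/48 = 94.875.
        z = (W - E[W]) / sqrt(Var[W]) = (15 - 27.5) / 9.7404 = -1.2833.
        Two-sided p = 2*Phi(z) = 0.199381.
Step 6: alpha = 0.05. fail to reject H0.

W+ = 40, W- = 15, W = min = 15, p = 0.199381, fail to reject H0.


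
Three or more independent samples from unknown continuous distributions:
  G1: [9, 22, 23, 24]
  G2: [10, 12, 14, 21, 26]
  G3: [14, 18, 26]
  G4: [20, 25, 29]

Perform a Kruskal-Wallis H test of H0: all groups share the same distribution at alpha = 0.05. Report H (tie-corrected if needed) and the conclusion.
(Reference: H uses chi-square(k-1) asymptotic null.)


Step 1: Combine all N = 15 observations and assign midranks.
sorted (value, group, rank): (9,G1,1), (10,G2,2), (12,G2,3), (14,G2,4.5), (14,G3,4.5), (18,G3,6), (20,G4,7), (21,G2,8), (22,G1,9), (23,G1,10), (24,G1,11), (25,G4,12), (26,G2,13.5), (26,G3,13.5), (29,G4,15)
Step 2: Sum ranks within each group.
R_1 = 31 (n_1 = 4)
R_2 = 31 (n_2 = 5)
R_3 = 24 (n_3 = 3)
R_4 = 34 (n_4 = 3)
Step 3: H = 12/(N(N+1)) * sum(R_i^2/n_i) - 3(N+1)
     = 12/(15*16) * (31^2/4 + 31^2/5 + 24^2/3 + 34^2/3) - 3*16
     = 0.050000 * 1009.78 - 48
     = 2.489167.
Step 4: Ties present; correction factor C = 1 - 12/(15^3 - 15) = 0.996429. Corrected H = 2.489167 / 0.996429 = 2.498088.
Step 5: Under H0, H ~ chi^2(3); p-value = 0.475637.
Step 6: alpha = 0.05. fail to reject H0.

H = 2.4981, df = 3, p = 0.475637, fail to reject H0.


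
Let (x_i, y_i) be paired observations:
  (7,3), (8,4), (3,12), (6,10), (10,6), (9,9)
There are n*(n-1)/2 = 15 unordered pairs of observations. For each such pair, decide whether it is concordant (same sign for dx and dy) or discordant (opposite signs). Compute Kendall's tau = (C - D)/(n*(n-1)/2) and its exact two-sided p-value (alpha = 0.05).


Step 1: Enumerate the 15 unordered pairs (i,j) with i<j and classify each by sign(x_j-x_i) * sign(y_j-y_i).
  (1,2):dx=+1,dy=+1->C; (1,3):dx=-4,dy=+9->D; (1,4):dx=-1,dy=+7->D; (1,5):dx=+3,dy=+3->C
  (1,6):dx=+2,dy=+6->C; (2,3):dx=-5,dy=+8->D; (2,4):dx=-2,dy=+6->D; (2,5):dx=+2,dy=+2->C
  (2,6):dx=+1,dy=+5->C; (3,4):dx=+3,dy=-2->D; (3,5):dx=+7,dy=-6->D; (3,6):dx=+6,dy=-3->D
  (4,5):dx=+4,dy=-4->D; (4,6):dx=+3,dy=-1->D; (5,6):dx=-1,dy=+3->D
Step 2: C = 5, D = 10, total pairs = 15.
Step 3: tau = (C - D)/(n(n-1)/2) = (5 - 10)/15 = -0.333333.
Step 4: Exact two-sided p-value (enumerate n! = 720 permutations of y under H0): p = 0.469444.
Step 5: alpha = 0.05. fail to reject H0.

tau_b = -0.3333 (C=5, D=10), p = 0.469444, fail to reject H0.


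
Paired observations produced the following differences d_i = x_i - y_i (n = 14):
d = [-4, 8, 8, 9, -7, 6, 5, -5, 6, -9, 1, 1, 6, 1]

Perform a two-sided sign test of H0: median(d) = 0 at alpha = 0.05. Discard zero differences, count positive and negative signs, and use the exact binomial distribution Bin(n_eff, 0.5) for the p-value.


Step 1: Discard zero differences. Original n = 14; n_eff = number of nonzero differences = 14.
Nonzero differences (with sign): -4, +8, +8, +9, -7, +6, +5, -5, +6, -9, +1, +1, +6, +1
Step 2: Count signs: positive = 10, negative = 4.
Step 3: Under H0: P(positive) = 0.5, so the number of positives S ~ Bin(14, 0.5).
Step 4: Two-sided exact p-value = sum of Bin(14,0.5) probabilities at or below the observed probability = 0.179565.
Step 5: alpha = 0.05. fail to reject H0.

n_eff = 14, pos = 10, neg = 4, p = 0.179565, fail to reject H0.


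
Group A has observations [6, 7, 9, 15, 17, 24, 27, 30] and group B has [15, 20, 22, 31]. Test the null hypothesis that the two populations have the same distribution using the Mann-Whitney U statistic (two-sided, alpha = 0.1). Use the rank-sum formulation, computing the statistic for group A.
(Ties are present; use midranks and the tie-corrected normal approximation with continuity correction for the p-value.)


Step 1: Combine and sort all 12 observations; assign midranks.
sorted (value, group): (6,X), (7,X), (9,X), (15,X), (15,Y), (17,X), (20,Y), (22,Y), (24,X), (27,X), (30,X), (31,Y)
ranks: 6->1, 7->2, 9->3, 15->4.5, 15->4.5, 17->6, 20->7, 22->8, 24->9, 27->10, 30->11, 31->12
Step 2: Rank sum for X: R1 = 1 + 2 + 3 + 4.5 + 6 + 9 + 10 + 11 = 46.5.
Step 3: U_X = R1 - n1(n1+1)/2 = 46.5 - 8*9/2 = 46.5 - 36 = 10.5.
       U_Y = n1*n2 - U_X = 32 - 10.5 = 21.5.
Step 4: Ties are present, so use the tie-corrected normal approximation (with continuity correction) for the p-value.
Step 5: p-value = 0.394938; compare to alpha = 0.1. fail to reject H0.

U_X = 10.5, p = 0.394938, fail to reject H0 at alpha = 0.1.


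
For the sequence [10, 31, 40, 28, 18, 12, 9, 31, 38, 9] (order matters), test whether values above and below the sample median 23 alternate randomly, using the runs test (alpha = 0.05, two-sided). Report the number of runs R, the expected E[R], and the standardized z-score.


Step 1: Compute median = 23; label A = above, B = below.
Labels in order: BAAABBBAAB  (n_A = 5, n_B = 5)
Step 2: Count runs R = 5.
Step 3: Under H0 (random ordering), E[R] = 2*n_A*n_B/(n_A+n_B) + 1 = 2*5*5/10 + 1 = 6.0000.
        Var[R] = 2*n_A*n_B*(2*n_A*n_B - n_A - n_B) / ((n_A+n_B)^2 * (n_A+n_B-1)) = 2000/900 = 2.2222.
        SD[R] = 1.4907.
Step 4: Continuity-corrected z = (R + 0.5 - E[R]) / SD[R] = (5 + 0.5 - 6.0000) / 1.4907 = -0.3354.
Step 5: Two-sided p-value via normal approximation = 2*(1 - Phi(|z|)) = 0.737316.
Step 6: alpha = 0.05. fail to reject H0.

R = 5, z = -0.3354, p = 0.737316, fail to reject H0.


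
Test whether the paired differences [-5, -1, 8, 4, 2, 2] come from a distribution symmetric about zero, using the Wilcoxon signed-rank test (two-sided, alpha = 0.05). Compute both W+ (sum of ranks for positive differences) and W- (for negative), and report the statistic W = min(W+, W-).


Step 1: Drop any zero differences (none here) and take |d_i|.
|d| = [5, 1, 8, 4, 2, 2]
Step 2: Midrank |d_i| (ties get averaged ranks).
ranks: |5|->5, |1|->1, |8|->6, |4|->4, |2|->2.5, |2|->2.5
Step 3: Attach original signs; sum ranks with positive sign and with negative sign.
W+ = 6 + 4 + 2.5 + 2.5 = 15
W- = 5 + 1 = 6
(Check: W+ + W- = 21 should equal n(n+1)/2 = 21.)
Step 4: Test statistic W = min(W+, W-) = 6.
Step 5: Ties in |d|, so use the tie-corrected normal approximation.
        E[W] = n(n+1)/4 = 6*7/4 = 10.5.
        Tie groups: |d|=2 (t=2); sum(t^3 - t) = 6.
        Var[W] = n(n+1)(2n+1)/24 - sum(t^3-t)/48 = 546/24 - 6/48 = 22.625.
        z = (W - E[W]) / sqrt(Var[W]) = (6 - 10.5) / 4.7566 = -0.9461.
        Two-sided p = 2*Phi(z) = 0.344118.
Step 6: alpha = 0.05. fail to reject H0.

W+ = 15, W- = 6, W = min = 6, p = 0.344118, fail to reject H0.


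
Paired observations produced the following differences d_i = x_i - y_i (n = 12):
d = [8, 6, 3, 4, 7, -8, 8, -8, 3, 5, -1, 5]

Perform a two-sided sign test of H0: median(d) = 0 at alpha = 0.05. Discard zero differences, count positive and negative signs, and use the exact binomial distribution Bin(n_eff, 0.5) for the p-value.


Step 1: Discard zero differences. Original n = 12; n_eff = number of nonzero differences = 12.
Nonzero differences (with sign): +8, +6, +3, +4, +7, -8, +8, -8, +3, +5, -1, +5
Step 2: Count signs: positive = 9, negative = 3.
Step 3: Under H0: P(positive) = 0.5, so the number of positives S ~ Bin(12, 0.5).
Step 4: Two-sided exact p-value = sum of Bin(12,0.5) probabilities at or below the observed probability = 0.145996.
Step 5: alpha = 0.05. fail to reject H0.

n_eff = 12, pos = 9, neg = 3, p = 0.145996, fail to reject H0.


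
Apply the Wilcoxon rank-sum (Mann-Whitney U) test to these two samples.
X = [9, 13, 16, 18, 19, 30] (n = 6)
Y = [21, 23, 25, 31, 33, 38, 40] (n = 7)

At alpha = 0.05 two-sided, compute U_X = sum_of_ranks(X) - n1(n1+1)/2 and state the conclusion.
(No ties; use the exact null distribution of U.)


Step 1: Combine and sort all 13 observations; assign midranks.
sorted (value, group): (9,X), (13,X), (16,X), (18,X), (19,X), (21,Y), (23,Y), (25,Y), (30,X), (31,Y), (33,Y), (38,Y), (40,Y)
ranks: 9->1, 13->2, 16->3, 18->4, 19->5, 21->6, 23->7, 25->8, 30->9, 31->10, 33->11, 38->12, 40->13
Step 2: Rank sum for X: R1 = 1 + 2 + 3 + 4 + 5 + 9 = 24.
Step 3: U_X = R1 - n1(n1+1)/2 = 24 - 6*7/2 = 24 - 21 = 3.
       U_Y = n1*n2 - U_X = 42 - 3 = 39.
Step 4: No ties, so the exact null distribution of U (based on enumerating the C(13,6) = 1716 equally likely rank assignments) gives the two-sided p-value.
Step 5: p-value = 0.008159; compare to alpha = 0.05. reject H0.

U_X = 3, p = 0.008159, reject H0 at alpha = 0.05.
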